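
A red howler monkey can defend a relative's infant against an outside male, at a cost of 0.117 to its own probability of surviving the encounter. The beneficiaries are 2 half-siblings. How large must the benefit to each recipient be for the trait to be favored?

r to a half-sibling = 0.25 (half-sibs share one parent — one path of length 2: r = (1/2)^2 = 1/4).
Hamilton's rule with n recipients of equal r: n·r·B > C, so B > C/(n·r) = 0.117/(2·0.25) = 0.234.

0.234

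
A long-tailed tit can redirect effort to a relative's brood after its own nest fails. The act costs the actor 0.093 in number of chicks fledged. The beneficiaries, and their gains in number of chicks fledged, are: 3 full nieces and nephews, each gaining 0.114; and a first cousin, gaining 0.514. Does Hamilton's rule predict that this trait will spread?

Hamilton's rule: the trait is favored when the sum of r·B over every recipient exceeds the actor's cost C.
r to a full niece or nephew = 1/4 (full aunt/uncle↔niece/nephew: two paths of length 3 through the shared grandparent pair: r = 2·(1/2)^3 = 1/4).
r to a first cousin = 0.125 (first cousins share one grandparent pair — two paths of length 4: r = 2·(1/2)^4 = 1/8).
Summing one r·B term per recipient: 3·0.25·0.114 + 1·0.125·0.514 = 0.14975.
0.14975 > 0.093: the indirect benefit exceeds the cost.

Yes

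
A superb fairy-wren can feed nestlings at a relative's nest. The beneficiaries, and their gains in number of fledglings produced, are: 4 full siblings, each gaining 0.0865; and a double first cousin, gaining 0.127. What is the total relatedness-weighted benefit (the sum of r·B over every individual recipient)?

r to a full sibling = 0.5 (full sibs share both parents — two paths of length 2: r = 2·(1/2)^2 = 1/2).
r to a double first cousin = 0.25 (double first cousins share both grandparent pairs — four paths of length 4: r = 4·(1/2)^4 = 1/4).
Summing one r·B term per recipient: 4·0.5·0.0865 + 1·0.25·0.127 = 0.20475.

0.20475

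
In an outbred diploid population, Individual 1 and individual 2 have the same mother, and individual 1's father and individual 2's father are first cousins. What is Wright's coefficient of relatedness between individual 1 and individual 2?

With two independent routes of shared ancestry, r is the sum of the two contributions.
Individual 1 and individual 2 are related in two ways: half-sibs through their shared mother (r = 1/4) and second cousins through their fathers (r = 1/32).
r = 1/4 + 1/32 = 9/32 = 0.28125.

0.28125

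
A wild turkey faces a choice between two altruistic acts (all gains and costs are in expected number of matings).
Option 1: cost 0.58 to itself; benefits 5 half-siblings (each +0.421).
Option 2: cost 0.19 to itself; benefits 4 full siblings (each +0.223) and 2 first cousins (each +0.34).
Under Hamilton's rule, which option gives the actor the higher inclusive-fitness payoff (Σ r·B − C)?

Option 1: r to a half-sibling = 0.25.
Option 1: Σ r·B − C = (5·0.25·0.421) − 0.58 = -0.05375.
Option 2: r to a full sibling = 0.5.
Option 2: r to a first cousin = 0.125.
Option 2: Σ r·B − C = (4·0.5·0.223 + 2·0.125·0.34) − 0.19 = 0.341.
Option 2 has the higher net inclusive-fitness payoff.

Option 2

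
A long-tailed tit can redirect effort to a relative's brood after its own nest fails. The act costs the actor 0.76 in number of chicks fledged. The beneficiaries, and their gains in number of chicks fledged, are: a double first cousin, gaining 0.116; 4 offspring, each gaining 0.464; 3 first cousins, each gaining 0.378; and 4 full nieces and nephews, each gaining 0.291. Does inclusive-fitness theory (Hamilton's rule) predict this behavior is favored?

Hamilton's rule: the trait is favored when the sum of r·B over every recipient exceeds the actor's cost C.
r to a double first cousin = 1/4 (double first cousins share both grandparent pairs — four paths of length 4: r = 4·(1/2)^4 = 1/4).
r to an offspring = 1/2 (one parent–offspring link: r = (1/2)^1 = 1/2).
r to a first cousin = 1/8 (first cousins share one grandparent pair — two paths of length 4: r = 2·(1/2)^4 = 1/8).
r to a full niece or nephew = 0.25 (full aunt/uncle↔niece/nephew: two paths of length 3 through the shared grandparent pair: r = 2·(1/2)^3 = 1/4).
Summing one r·B term per recipient: 1·0.25·0.116 + 4·0.5·0.464 + 3·0.125·0.378 + 4·0.25·0.291 = 1.38975.
1.38975 > 0.76: the indirect benefit exceeds the cost.

Yes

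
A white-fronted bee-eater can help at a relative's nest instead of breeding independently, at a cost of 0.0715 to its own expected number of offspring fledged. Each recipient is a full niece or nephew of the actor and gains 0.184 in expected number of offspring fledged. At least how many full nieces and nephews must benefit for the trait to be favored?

r to a full niece or nephew = 0.25 (full aunt/uncle↔niece/nephew: two paths of length 3 through the shared grandparent pair: r = 2·(1/2)^3 = 1/4).
Hamilton's rule: n·r·B > C  ⇒  n > C/(r·B) = 0.0715/(0.25·0.184) = 1.554.
The smallest integer exceeding 1.554 is 2.

2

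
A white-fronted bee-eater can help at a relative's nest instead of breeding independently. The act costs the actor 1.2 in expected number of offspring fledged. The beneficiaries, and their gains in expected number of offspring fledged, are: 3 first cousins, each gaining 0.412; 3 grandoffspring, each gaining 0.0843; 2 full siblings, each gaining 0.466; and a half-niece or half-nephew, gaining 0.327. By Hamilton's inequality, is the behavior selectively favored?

Hamilton's rule: the trait is favored when the sum of r·B over every recipient exceeds the actor's cost C.
r to a first cousin = 0.125 (first cousins share one grandparent pair — two paths of length 4: r = 2·(1/2)^4 = 1/8).
r to a grandoffspring = 0.25 (two parent–offspring links: r = (1/2)^2 = 1/4).
r to a full sibling = 0.5 (full sibs share both parents — two paths of length 2: r = 2·(1/2)^2 = 1/2).
r to a half-niece or half-nephew = 1/8 (half-aunt/uncle↔niece/nephew: one path of length 3: r = (1/2)^3 = 1/8).
Summing one r·B term per recipient: 3·0.125·0.412 + 3·0.25·0.0843 + 2·0.5·0.466 + 1·0.125·0.327 = 0.7246.
0.7246 < 1.2: the indirect benefit is less than the cost.

No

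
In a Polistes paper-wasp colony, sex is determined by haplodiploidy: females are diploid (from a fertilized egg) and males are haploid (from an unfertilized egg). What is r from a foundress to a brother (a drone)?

0.25

Her haploid brother carries none of their father's genes and a random half of their mother's genome; that half matches the maternal half of her own genome with probability 1/2: r = 1/2 · 1/2 = 1/4.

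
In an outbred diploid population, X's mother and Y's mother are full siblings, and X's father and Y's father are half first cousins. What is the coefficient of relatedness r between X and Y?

0.140625

Wright's path rule: contributions from independent ancestry routes add.
X and Y are related in two ways: first cousins through their mothers (r = 1/8) and half second cousins through their fathers (r = 1/64).
r = 1/8 + 1/64 = 0.140625.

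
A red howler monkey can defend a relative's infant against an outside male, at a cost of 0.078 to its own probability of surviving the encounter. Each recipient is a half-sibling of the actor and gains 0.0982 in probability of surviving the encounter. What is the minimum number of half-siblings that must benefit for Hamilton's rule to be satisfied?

r to a half-sibling = 0.25 (half-sibs share one parent — one path of length 2: r = (1/2)^2 = 1/4).
Hamilton's rule: n·r·B > C  ⇒  n > C/(r·B) = 0.078/(0.25·0.0982) = 3.177.
The smallest integer exceeding 3.177 is 4.

4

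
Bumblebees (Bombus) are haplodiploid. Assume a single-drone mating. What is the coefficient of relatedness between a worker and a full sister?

0.75

Haplodiploid full sisters inherit their father's entire haploid genome identically (contributing 1/2) and on average half of their mother's contribution (1/2 · 1/2 = 1/4); r = 1/2 + 1/4 = 3/4.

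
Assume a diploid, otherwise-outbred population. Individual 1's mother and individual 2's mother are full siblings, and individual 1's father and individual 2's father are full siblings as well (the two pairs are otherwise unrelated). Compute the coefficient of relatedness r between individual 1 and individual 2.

0.25

Independent pedigree routes through distinct common ancestors add.
Individual 1 and individual 2 are related in two ways: first cousins through their mothers (r = 1/8) and first cousins through their fathers (r = 1/8) — i.e. double first cousins.
r = 1/8 + 1/8 = 1/4 = 0.25.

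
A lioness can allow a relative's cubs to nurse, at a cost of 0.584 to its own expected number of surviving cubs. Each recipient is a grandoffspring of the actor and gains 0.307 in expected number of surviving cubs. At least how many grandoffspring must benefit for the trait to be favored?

r to a grandoffspring = 0.25 (two parent–offspring links: r = (1/2)^2 = 1/4).
Hamilton's rule: n·r·B > C  ⇒  n > C/(r·B) = 0.584/(0.25·0.307) = 7.609.
The smallest integer exceeding 7.609 is 8.

8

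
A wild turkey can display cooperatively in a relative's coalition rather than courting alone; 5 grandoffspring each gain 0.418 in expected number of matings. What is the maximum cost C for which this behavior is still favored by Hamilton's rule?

r to a grandoffspring = 0.25 (two parent–offspring links: r = (1/2)^2 = 1/4).
Hamilton's rule: n·r·B > C, so the trait is favored while C < n·r·B = 5·0.25·0.418 = 0.5225.

0.5225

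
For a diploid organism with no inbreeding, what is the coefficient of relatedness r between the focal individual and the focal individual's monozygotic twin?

Each parent–offspring link contributes a factor of 1/2, and independent paths through distinct common ancestors add.
Monozygotic twins share every allele identical by descent: r = 1.

1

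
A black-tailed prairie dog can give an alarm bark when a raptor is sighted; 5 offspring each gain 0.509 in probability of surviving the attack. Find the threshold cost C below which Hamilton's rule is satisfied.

r to an offspring = 0.5 (one parent–offspring link: r = (1/2)^1 = 1/2).
Hamilton's rule: n·r·B > C, so the trait is favored while C < n·r·B = 5·0.5·0.509 = 1.2725.

1.2725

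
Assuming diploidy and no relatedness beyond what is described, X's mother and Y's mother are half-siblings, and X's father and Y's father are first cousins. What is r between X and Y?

0.09375

Relatedness sums over independent paths through distinct common ancestors.
X and Y are related in two ways: half first cousins through their mothers (r = 1/16) and second cousins through their fathers (r = 1/32).
r = 1/16 + 1/32 = 3/32 = 0.09375.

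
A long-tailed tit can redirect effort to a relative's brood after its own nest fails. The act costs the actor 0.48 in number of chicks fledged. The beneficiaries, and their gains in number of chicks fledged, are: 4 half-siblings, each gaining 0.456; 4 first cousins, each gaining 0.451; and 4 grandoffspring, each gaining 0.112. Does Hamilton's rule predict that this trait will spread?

Hamilton's rule: the trait is favored when the sum of r·B over every recipient exceeds the actor's cost C.
r to a half-sibling = 0.25 (half-sibs share one parent — one path of length 2: r = (1/2)^2 = 1/4).
r to a first cousin = 1/8 (first cousins share one grandparent pair — two paths of length 4: r = 2·(1/2)^4 = 1/8).
r to a grandoffspring = 0.25 (two parent–offspring links: r = (1/2)^2 = 1/4).
Summing one r·B term per recipient: 4·0.25·0.456 + 4·0.125·0.451 + 4·0.25·0.112 = 0.7935.
0.7935 > 0.48: the indirect benefit exceeds the cost.

Yes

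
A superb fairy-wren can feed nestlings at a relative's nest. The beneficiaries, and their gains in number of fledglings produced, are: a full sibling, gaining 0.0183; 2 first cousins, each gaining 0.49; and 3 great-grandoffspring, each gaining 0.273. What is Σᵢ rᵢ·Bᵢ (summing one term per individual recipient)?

0.234025

r to a full sibling = 1/2 (full sibs share both parents — two paths of length 2: r = 2·(1/2)^2 = 1/2).
r to a first cousin = 0.125 (first cousins share one grandparent pair — two paths of length 4: r = 2·(1/2)^4 = 1/8).
r to a great-grandoffspring = 0.125 (three parent–offspring links: r = (1/2)^3 = 1/8).
Summing one r·B term per recipient: 1·0.5·0.0183 + 2·0.125·0.49 + 3·0.125·0.273 = 0.234025.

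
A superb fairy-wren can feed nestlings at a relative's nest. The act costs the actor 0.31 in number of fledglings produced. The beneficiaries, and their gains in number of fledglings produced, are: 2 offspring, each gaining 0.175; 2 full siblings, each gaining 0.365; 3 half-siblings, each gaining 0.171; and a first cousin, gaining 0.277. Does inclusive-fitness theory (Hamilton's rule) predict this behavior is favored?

Yes

Hamilton's rule: the trait is favored when the sum of r·B over every recipient exceeds the actor's cost C.
r to an offspring = 1/2 (one parent–offspring link: r = (1/2)^1 = 1/2).
r to a full sibling = 1/2 (full sibs share both parents — two paths of length 2: r = 2·(1/2)^2 = 1/2).
r to a half-sibling = 0.25 (half-sibs share one parent — one path of length 2: r = (1/2)^2 = 1/4).
r to a first cousin = 0.125 (first cousins share one grandparent pair — two paths of length 4: r = 2·(1/2)^4 = 1/8).
Summing one r·B term per recipient: 2·0.5·0.175 + 2·0.5·0.365 + 3·0.25·0.171 + 1·0.125·0.277 = 0.702875.
0.702875 > 0.31: the indirect benefit exceeds the cost.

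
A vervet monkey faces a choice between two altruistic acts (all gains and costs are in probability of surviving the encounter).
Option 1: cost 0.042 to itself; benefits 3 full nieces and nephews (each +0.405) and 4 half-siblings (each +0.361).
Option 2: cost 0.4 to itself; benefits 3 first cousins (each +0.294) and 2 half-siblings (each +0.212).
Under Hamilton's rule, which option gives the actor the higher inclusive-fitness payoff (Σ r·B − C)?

Option 1

Option 1: r to a full niece or nephew = 0.25.
Option 1: r to a half-sibling = 0.25.
Option 1: Σ r·B − C = (3·0.25·0.405 + 4·0.25·0.361) − 0.042 = 0.62275.
Option 2: r to a first cousin = 0.125.
Option 2: r to a half-sibling = 0.25.
Option 2: Σ r·B − C = (3·0.125·0.294 + 2·0.25·0.212) − 0.4 = -0.18375.
Option 1 has the higher net inclusive-fitness payoff.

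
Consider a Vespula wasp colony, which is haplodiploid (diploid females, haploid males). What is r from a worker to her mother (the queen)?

0.5

One meiotic link between diploid queen and diploid daughter: r = 1/2.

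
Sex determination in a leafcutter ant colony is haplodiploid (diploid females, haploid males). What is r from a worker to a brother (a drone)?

0.25

Her haploid brother carries none of their father's genes and a random half of their mother's genome; that half matches the maternal half of her own genome with probability 1/2: r = 1/2 · 1/2 = 1/4.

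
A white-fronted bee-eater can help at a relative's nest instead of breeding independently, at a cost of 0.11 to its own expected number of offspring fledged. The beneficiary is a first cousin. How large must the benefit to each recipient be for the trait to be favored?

0.88

r to a first cousin = 1/8 (first cousins share one grandparent pair — two paths of length 4: r = 2·(1/2)^4 = 1/8).
Hamilton's rule with n recipients of equal r: n·r·B > C, so B > C/(n·r) = 0.11/(1·0.125) = 0.88.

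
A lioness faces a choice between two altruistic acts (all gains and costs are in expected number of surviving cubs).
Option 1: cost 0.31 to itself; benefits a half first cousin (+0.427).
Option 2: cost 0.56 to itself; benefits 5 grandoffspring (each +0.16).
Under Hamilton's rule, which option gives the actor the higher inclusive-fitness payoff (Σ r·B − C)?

Option 1: r to a half first cousin = 0.0625.
Option 1: Σ r·B − C = (1·0.0625·0.427) − 0.31 = -0.2833125.
Option 2: r to a grandoffspring = 0.25.
Option 2: Σ r·B − C = (5·0.25·0.16) − 0.56 = -0.36.
Option 1 has the higher net inclusive-fitness payoff.

Option 1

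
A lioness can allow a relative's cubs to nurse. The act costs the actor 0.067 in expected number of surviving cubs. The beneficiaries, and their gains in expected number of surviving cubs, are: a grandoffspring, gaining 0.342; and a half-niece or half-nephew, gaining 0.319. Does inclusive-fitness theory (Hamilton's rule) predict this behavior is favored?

Hamilton's rule: the trait is favored when the sum of r·B over every recipient exceeds the actor's cost C.
r to a grandoffspring = 1/4 (two parent–offspring links: r = (1/2)^2 = 1/4).
r to a half-niece or half-nephew = 1/8 (half-aunt/uncle↔niece/nephew: one path of length 3: r = (1/2)^3 = 1/8).
Summing one r·B term per recipient: 1·0.25·0.342 + 1·0.125·0.319 = 0.125375.
0.125375 > 0.067: the indirect benefit exceeds the cost.

Yes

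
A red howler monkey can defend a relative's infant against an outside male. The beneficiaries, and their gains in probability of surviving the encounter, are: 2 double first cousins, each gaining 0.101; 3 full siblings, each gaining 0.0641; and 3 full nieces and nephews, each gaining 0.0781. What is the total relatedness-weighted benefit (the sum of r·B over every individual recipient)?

0.205225

r to a double first cousin = 1/4 (double first cousins share both grandparent pairs — four paths of length 4: r = 4·(1/2)^4 = 1/4).
r to a full sibling = 1/2 (full sibs share both parents — two paths of length 2: r = 2·(1/2)^2 = 1/2).
r to a full niece or nephew = 0.25 (full aunt/uncle↔niece/nephew: two paths of length 3 through the shared grandparent pair: r = 2·(1/2)^3 = 1/4).
Summing one r·B term per recipient: 2·0.25·0.101 + 3·0.5·0.0641 + 3·0.25·0.0781 = 0.205225.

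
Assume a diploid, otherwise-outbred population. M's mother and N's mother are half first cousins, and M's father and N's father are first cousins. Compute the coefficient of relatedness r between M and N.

0.046875

With two independent routes of shared ancestry, r is the sum of the two contributions.
M and N are related in two ways: half second cousins through their mothers (r = 1/64) and second cousins through their fathers (r = 1/32).
r = 1/64 + 1/32 = 3/64 = 0.046875.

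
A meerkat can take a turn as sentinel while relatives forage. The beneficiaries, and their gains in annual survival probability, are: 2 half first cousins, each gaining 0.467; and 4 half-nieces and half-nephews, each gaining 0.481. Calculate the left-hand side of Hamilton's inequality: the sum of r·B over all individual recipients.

r to a half first cousin = 0.0625 (half first cousins share one grandparent — one path of length 4: r = (1/2)^4 = 1/16).
r to a half-niece or half-nephew = 1/8 (half-aunt/uncle↔niece/nephew: one path of length 3: r = (1/2)^3 = 1/8).
Summing one r·B term per recipient: 2·0.0625·0.467 + 4·0.125·0.481 = 0.298875.

0.298875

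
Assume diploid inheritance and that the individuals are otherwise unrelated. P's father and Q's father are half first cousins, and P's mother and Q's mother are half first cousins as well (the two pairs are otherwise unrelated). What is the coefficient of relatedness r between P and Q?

0.03125

Independent pedigree routes through distinct common ancestors add.
P and Q are related in two ways: half second cousins through their fathers (r = 1/64) and half second cousins through their mothers (r = 1/64).
r = 1/64 + 1/64 = 1/32 = 0.03125.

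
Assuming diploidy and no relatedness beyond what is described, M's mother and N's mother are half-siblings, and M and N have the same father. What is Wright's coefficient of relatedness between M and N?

0.3125

With two independent routes of shared ancestry, r is the sum of the two contributions.
M and N are related in two ways: half first cousins through their mothers (r = 1/16) and half-sibs through their shared father (r = 1/4).
r = 1/16 + 1/4 = 5/16 = 0.3125.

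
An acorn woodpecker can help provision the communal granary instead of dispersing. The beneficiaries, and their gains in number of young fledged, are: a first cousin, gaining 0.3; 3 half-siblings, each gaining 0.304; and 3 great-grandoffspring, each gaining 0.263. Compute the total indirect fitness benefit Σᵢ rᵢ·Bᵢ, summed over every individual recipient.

r to a first cousin = 1/8 (first cousins share one grandparent pair — two paths of length 4: r = 2·(1/2)^4 = 1/8).
r to a half-sibling = 0.25 (half-sibs share one parent — one path of length 2: r = (1/2)^2 = 1/4).
r to a great-grandoffspring = 0.125 (three parent–offspring links: r = (1/2)^3 = 1/8).
Summing one r·B term per recipient: 1·0.125·0.3 + 3·0.25·0.304 + 3·0.125·0.263 = 0.364125.

0.364125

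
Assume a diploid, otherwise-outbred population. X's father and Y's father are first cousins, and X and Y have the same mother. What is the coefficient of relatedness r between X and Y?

0.28125

With two independent routes of shared ancestry, r is the sum of the two contributions.
X and Y are related in two ways: second cousins through their fathers (r = 1/32) and half-sibs through their shared mother (r = 1/4).
r = 1/32 + 1/4 = 9/32 = 0.28125.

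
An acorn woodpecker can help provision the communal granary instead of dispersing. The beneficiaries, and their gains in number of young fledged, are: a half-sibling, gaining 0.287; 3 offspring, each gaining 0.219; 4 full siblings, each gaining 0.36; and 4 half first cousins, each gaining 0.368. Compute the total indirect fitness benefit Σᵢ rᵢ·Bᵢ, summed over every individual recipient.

1.21225

r to a half-sibling = 1/4 (half-sibs share one parent — one path of length 2: r = (1/2)^2 = 1/4).
r to an offspring = 1/2 (one parent–offspring link: r = (1/2)^1 = 1/2).
r to a full sibling = 1/2 (full sibs share both parents — two paths of length 2: r = 2·(1/2)^2 = 1/2).
r to a half first cousin = 1/16 (half first cousins share one grandparent — one path of length 4: r = (1/2)^4 = 1/16).
Summing one r·B term per recipient: 1·0.25·0.287 + 3·0.5·0.219 + 4·0.5·0.36 + 4·0.0625·0.368 = 1.21225.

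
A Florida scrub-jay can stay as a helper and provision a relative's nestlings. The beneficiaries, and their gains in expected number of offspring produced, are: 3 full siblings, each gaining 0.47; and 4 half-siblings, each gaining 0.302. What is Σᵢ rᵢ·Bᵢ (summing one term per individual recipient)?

1.007

r to a full sibling = 0.5 (full sibs share both parents — two paths of length 2: r = 2·(1/2)^2 = 1/2).
r to a half-sibling = 1/4 (half-sibs share one parent — one path of length 2: r = (1/2)^2 = 1/4).
Summing one r·B term per recipient: 3·0.5·0.47 + 4·0.25·0.302 = 1.007.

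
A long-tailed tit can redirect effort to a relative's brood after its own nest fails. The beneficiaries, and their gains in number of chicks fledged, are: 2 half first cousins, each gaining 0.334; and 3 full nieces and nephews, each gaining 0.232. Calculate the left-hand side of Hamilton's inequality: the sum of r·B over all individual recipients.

r to a half first cousin = 1/16 (half first cousins share one grandparent — one path of length 4: r = (1/2)^4 = 1/16).
r to a full niece or nephew = 1/4 (full aunt/uncle↔niece/nephew: two paths of length 3 through the shared grandparent pair: r = 2·(1/2)^3 = 1/4).
Summing one r·B term per recipient: 2·0.0625·0.334 + 3·0.25·0.232 = 0.21575.

0.21575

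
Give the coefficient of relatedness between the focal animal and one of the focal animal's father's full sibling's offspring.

Each parent–offspring link contributes a factor of 1/2, and independent paths through distinct common ancestors add.
First cousins share one grandparent pair — two paths of length 4: r = 2·(1/2)^4 = 1/8.

0.125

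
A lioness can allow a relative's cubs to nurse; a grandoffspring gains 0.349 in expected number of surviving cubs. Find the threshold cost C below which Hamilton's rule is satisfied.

r to a grandoffspring = 0.25 (two parent–offspring links: r = (1/2)^2 = 1/4).
Hamilton's rule: n·r·B > C, so the trait is favored while C < n·r·B = 1·0.25·0.349 = 0.08725.

0.08725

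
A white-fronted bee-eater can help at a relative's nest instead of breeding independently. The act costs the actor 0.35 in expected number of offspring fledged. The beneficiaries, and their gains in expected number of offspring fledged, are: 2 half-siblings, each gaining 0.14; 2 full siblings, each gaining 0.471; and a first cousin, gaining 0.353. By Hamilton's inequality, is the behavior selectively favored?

Hamilton's rule: the trait is favored when the sum of r·B over every recipient exceeds the actor's cost C.
r to a half-sibling = 1/4 (half-sibs share one parent — one path of length 2: r = (1/2)^2 = 1/4).
r to a full sibling = 1/2 (full sibs share both parents — two paths of length 2: r = 2·(1/2)^2 = 1/2).
r to a first cousin = 1/8 (first cousins share one grandparent pair — two paths of length 4: r = 2·(1/2)^4 = 1/8).
Summing one r·B term per recipient: 2·0.25·0.14 + 2·0.5·0.471 + 1·0.125·0.353 = 0.585125.
0.585125 > 0.35: the indirect benefit exceeds the cost.

Yes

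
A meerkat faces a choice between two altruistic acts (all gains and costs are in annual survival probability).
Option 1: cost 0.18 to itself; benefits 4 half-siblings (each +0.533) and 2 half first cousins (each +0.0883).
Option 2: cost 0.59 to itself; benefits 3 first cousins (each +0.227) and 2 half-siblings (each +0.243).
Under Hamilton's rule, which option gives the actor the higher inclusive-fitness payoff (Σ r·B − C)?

Option 1: r to a half-sibling = 0.25.
Option 1: r to a half first cousin = 0.0625.
Option 1: Σ r·B − C = (4·0.25·0.533 + 2·0.0625·0.0883) − 0.18 = 0.3640375.
Option 2: r to a first cousin = 0.125.
Option 2: r to a half-sibling = 0.25.
Option 2: Σ r·B − C = (3·0.125·0.227 + 2·0.25·0.243) − 0.59 = -0.383375.
Option 1 has the higher net inclusive-fitness payoff.

Option 1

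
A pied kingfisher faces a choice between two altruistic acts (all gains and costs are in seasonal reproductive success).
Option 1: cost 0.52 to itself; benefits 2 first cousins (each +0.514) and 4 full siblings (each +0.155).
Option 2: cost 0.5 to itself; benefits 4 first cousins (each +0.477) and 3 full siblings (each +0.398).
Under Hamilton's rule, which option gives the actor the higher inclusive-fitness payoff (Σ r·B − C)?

Option 1: r to a first cousin = 0.125.
Option 1: r to a full sibling = 0.5.
Option 1: Σ r·B − C = (2·0.125·0.514 + 4·0.5·0.155) − 0.52 = -0.0815.
Option 2: r to a first cousin = 0.125.
Option 2: r to a full sibling = 0.5.
Option 2: Σ r·B − C = (4·0.125·0.477 + 3·0.5·0.398) − 0.5 = 0.3355.
Option 2 has the higher net inclusive-fitness payoff.

Option 2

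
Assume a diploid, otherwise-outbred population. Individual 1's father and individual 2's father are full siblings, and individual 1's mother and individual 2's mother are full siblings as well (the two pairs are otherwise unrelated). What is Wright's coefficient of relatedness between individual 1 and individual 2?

Independent pedigree routes through distinct common ancestors add.
Individual 1 and individual 2 are related in two ways: first cousins through their fathers (r = 1/8) and first cousins through their mothers (r = 1/8) — i.e. double first cousins.
r = 1/8 + 1/8 = 1/4 = 0.25.

0.25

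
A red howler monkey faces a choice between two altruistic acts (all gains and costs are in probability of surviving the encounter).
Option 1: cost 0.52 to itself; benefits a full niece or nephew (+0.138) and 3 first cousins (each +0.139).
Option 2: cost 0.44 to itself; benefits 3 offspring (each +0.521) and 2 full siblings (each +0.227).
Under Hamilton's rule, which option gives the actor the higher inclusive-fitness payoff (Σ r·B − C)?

Option 2

Option 1: r to a full niece or nephew = 0.25.
Option 1: r to a first cousin = 0.125.
Option 1: Σ r·B − C = (1·0.25·0.138 + 3·0.125·0.139) − 0.52 = -0.433375.
Option 2: r to an offspring = 0.5.
Option 2: r to a full sibling = 0.5.
Option 2: Σ r·B − C = (3·0.5·0.521 + 2·0.5·0.227) − 0.44 = 0.5685.
Option 2 has the higher net inclusive-fitness payoff.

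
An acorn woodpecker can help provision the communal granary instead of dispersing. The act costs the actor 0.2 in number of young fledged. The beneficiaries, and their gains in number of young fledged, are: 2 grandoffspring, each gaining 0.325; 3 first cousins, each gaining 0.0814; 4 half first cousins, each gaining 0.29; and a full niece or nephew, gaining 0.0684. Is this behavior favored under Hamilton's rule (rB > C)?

Yes

Hamilton's rule: the trait is favored when the sum of r·B over every recipient exceeds the actor's cost C.
r to a grandoffspring = 1/4 (two parent–offspring links: r = (1/2)^2 = 1/4).
r to a first cousin = 0.125 (first cousins share one grandparent pair — two paths of length 4: r = 2·(1/2)^4 = 1/8).
r to a half first cousin = 0.0625 (half first cousins share one grandparent — one path of length 4: r = (1/2)^4 = 1/16).
r to a full niece or nephew = 0.25 (full aunt/uncle↔niece/nephew: two paths of length 3 through the shared grandparent pair: r = 2·(1/2)^3 = 1/4).
Summing one r·B term per recipient: 2·0.25·0.325 + 3·0.125·0.0814 + 4·0.0625·0.29 + 1·0.25·0.0684 = 0.282625.
0.282625 > 0.2: the indirect benefit exceeds the cost.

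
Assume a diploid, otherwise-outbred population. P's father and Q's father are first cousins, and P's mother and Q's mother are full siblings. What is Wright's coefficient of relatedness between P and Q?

0.15625

Relatedness sums over independent paths through distinct common ancestors.
P and Q are related in two ways: second cousins through their fathers (r = 1/32) and first cousins through their mothers (r = 1/8).
r = 1/32 + 1/8 = 5/32 = 0.15625.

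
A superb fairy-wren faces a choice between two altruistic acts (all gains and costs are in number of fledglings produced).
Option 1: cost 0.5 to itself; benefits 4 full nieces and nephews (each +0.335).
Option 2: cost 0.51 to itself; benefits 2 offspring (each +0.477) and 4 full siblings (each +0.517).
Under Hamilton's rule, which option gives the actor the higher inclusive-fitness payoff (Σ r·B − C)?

Option 2

Option 1: r to a full niece or nephew = 0.25.
Option 1: Σ r·B − C = (4·0.25·0.335) − 0.5 = -0.165.
Option 2: r to an offspring = 0.5.
Option 2: r to a full sibling = 0.5.
Option 2: Σ r·B − C = (2·0.5·0.477 + 4·0.5·0.517) − 0.51 = 1.001.
Option 2 has the higher net inclusive-fitness payoff.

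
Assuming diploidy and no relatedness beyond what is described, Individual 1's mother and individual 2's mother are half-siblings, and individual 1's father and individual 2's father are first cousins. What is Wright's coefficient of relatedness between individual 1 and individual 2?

0.09375

With two independent routes of shared ancestry, r is the sum of the two contributions.
Individual 1 and individual 2 are related in two ways: half first cousins through their mothers (r = 1/16) and second cousins through their fathers (r = 1/32).
r = 1/16 + 1/32 = 3/32 = 0.09375.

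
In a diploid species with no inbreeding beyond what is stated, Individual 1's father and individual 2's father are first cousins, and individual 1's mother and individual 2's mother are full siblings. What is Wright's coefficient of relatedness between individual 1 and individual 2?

Independent pedigree routes through distinct common ancestors add.
Individual 1 and individual 2 are related in two ways: second cousins through their fathers (r = 1/32) and first cousins through their mothers (r = 1/8).
r = 1/32 + 1/8 = 5/32 = 0.15625.

0.15625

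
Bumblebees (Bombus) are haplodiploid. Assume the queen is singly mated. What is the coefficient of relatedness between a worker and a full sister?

0.75

Haplodiploid full sisters inherit their father's entire haploid genome identically (contributing 1/2) and on average half of their mother's contribution (1/2 · 1/2 = 1/4); r = 1/2 + 1/4 = 3/4.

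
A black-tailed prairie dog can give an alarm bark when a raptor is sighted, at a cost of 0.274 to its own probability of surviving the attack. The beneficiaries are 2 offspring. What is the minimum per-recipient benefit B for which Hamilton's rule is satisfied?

r to an offspring = 0.5 (one parent–offspring link: r = (1/2)^1 = 1/2).
Hamilton's rule with n recipients of equal r: n·r·B > C, so B > C/(n·r) = 0.274/(2·0.5) = 0.274.

0.274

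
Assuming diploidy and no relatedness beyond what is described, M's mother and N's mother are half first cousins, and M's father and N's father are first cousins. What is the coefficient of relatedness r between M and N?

Independent pedigree routes through distinct common ancestors add.
M and N are related in two ways: half second cousins through their mothers (r = 1/64) and second cousins through their fathers (r = 1/32).
r = 1/64 + 1/32 = 0.046875.

0.046875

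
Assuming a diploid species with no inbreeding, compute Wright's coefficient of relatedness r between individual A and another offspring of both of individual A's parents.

0.5

Each parent–offspring link contributes a factor of 1/2, and independent paths through distinct common ancestors add.
Full sibs share both parents — two paths of length 2: r = 2·(1/2)^2 = 1/2.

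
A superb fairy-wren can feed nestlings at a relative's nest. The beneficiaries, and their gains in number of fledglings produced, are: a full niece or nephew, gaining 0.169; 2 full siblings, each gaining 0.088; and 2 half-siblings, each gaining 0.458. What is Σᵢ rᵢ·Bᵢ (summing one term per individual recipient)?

r to a full niece or nephew = 0.25 (full aunt/uncle↔niece/nephew: two paths of length 3 through the shared grandparent pair: r = 2·(1/2)^3 = 1/4).
r to a full sibling = 0.5 (full sibs share both parents — two paths of length 2: r = 2·(1/2)^2 = 1/2).
r to a half-sibling = 1/4 (half-sibs share one parent — one path of length 2: r = (1/2)^2 = 1/4).
Summing one r·B term per recipient: 1·0.25·0.169 + 2·0.5·0.088 + 2·0.25·0.458 = 0.35925.

0.35925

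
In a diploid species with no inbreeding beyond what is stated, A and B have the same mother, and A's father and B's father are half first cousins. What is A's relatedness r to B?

With two independent routes of shared ancestry, r is the sum of the two contributions.
A and B are related in two ways: half-sibs through their shared mother (r = 1/4) and half second cousins through their fathers (r = 1/64).
r = 1/4 + 1/64 = 0.265625.

0.265625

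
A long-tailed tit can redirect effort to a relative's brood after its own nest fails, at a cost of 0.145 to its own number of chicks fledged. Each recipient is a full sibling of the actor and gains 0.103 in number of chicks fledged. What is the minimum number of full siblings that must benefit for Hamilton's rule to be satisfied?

3

r to a full sibling = 0.5 (full sibs share both parents — two paths of length 2: r = 2·(1/2)^2 = 1/2).
Hamilton's rule: n·r·B > C  ⇒  n > C/(r·B) = 0.145/(0.5·0.103) = 2.816.
The smallest integer exceeding 2.816 is 3.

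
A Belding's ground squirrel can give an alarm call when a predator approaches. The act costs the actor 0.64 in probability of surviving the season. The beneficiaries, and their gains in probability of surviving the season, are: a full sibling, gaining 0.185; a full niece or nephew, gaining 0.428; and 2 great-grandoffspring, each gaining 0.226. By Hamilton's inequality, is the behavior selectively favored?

No

Hamilton's rule: the trait is favored when the sum of r·B over every recipient exceeds the actor's cost C.
r to a full sibling = 1/2 (full sibs share both parents — two paths of length 2: r = 2·(1/2)^2 = 1/2).
r to a full niece or nephew = 0.25 (full aunt/uncle↔niece/nephew: two paths of length 3 through the shared grandparent pair: r = 2·(1/2)^3 = 1/4).
r to a great-grandoffspring = 0.125 (three parent–offspring links: r = (1/2)^3 = 1/8).
Summing one r·B term per recipient: 1·0.5·0.185 + 1·0.25·0.428 + 2·0.125·0.226 = 0.256.
0.256 < 0.64: the indirect benefit is less than the cost.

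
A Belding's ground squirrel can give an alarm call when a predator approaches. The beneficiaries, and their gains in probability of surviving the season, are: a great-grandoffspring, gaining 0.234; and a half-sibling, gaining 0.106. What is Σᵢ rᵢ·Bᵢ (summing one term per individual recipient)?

r to a great-grandoffspring = 0.125 (three parent–offspring links: r = (1/2)^3 = 1/8).
r to a half-sibling = 0.25 (half-sibs share one parent — one path of length 2: r = (1/2)^2 = 1/4).
Summing one r·B term per recipient: 1·0.125·0.234 + 1·0.25·0.106 = 0.05575.

0.05575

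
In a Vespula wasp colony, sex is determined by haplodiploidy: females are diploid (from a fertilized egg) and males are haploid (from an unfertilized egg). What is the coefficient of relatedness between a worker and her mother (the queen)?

One meiotic link between diploid queen and diploid daughter: r = 1/2.

0.5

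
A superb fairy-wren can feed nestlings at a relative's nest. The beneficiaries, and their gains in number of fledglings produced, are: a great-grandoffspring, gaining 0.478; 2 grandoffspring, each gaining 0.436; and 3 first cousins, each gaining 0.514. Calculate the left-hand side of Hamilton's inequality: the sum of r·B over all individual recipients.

0.4705

r to a great-grandoffspring = 1/8 (three parent–offspring links: r = (1/2)^3 = 1/8).
r to a grandoffspring = 0.25 (two parent–offspring links: r = (1/2)^2 = 1/4).
r to a first cousin = 1/8 (first cousins share one grandparent pair — two paths of length 4: r = 2·(1/2)^4 = 1/8).
Summing one r·B term per recipient: 1·0.125·0.478 + 2·0.25·0.436 + 3·0.125·0.514 = 0.4705.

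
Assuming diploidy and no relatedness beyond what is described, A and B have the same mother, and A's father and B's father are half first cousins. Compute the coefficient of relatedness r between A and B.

0.265625

Wright's path rule: contributions from independent ancestry routes add.
A and B are related in two ways: half-sibs through their shared mother (r = 1/4) and half second cousins through their fathers (r = 1/64).
r = 1/4 + 1/64 = 17/64 = 0.265625.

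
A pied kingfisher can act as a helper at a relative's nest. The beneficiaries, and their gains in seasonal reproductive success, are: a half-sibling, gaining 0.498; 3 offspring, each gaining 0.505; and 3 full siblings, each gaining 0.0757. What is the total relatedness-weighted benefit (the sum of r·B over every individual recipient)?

r to a half-sibling = 0.25 (half-sibs share one parent — one path of length 2: r = (1/2)^2 = 1/4).
r to an offspring = 1/2 (one parent–offspring link: r = (1/2)^1 = 1/2).
r to a full sibling = 1/2 (full sibs share both parents — two paths of length 2: r = 2·(1/2)^2 = 1/2).
Summing one r·B term per recipient: 1·0.25·0.498 + 3·0.5·0.505 + 3·0.5·0.0757 = 0.99555.

0.99555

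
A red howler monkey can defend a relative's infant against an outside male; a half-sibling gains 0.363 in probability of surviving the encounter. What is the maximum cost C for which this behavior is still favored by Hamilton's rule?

0.09075

r to a half-sibling = 0.25 (half-sibs share one parent — one path of length 2: r = (1/2)^2 = 1/4).
Hamilton's rule: n·r·B > C, so the trait is favored while C < n·r·B = 1·0.25·0.363 = 0.09075.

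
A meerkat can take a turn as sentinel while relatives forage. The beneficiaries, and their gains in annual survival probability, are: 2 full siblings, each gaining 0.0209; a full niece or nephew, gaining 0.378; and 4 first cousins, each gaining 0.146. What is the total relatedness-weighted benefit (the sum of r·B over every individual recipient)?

0.1884

r to a full sibling = 0.5 (full sibs share both parents — two paths of length 2: r = 2·(1/2)^2 = 1/2).
r to a full niece or nephew = 0.25 (full aunt/uncle↔niece/nephew: two paths of length 3 through the shared grandparent pair: r = 2·(1/2)^3 = 1/4).
r to a first cousin = 0.125 (first cousins share one grandparent pair — two paths of length 4: r = 2·(1/2)^4 = 1/8).
Summing one r·B term per recipient: 2·0.5·0.0209 + 1·0.25·0.378 + 4·0.125·0.146 = 0.1884.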